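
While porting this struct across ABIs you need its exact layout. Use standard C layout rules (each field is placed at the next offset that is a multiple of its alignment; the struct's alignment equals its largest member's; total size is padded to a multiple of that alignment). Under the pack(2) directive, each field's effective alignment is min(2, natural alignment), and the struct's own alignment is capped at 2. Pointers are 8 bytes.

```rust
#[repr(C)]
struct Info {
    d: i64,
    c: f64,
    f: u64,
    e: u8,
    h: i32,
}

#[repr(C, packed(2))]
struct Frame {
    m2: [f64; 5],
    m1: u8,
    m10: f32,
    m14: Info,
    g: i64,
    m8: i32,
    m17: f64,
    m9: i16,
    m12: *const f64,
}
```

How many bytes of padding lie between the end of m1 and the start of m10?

1

Info: d at 0 (size 8, align 8) → ends 8; c at 8 (size 8, align 8) → ends 16; f at 16 (size 8, align 8) → ends 24; e at 24 (size 1, align 1) → ends 25; pad 3 to align 4 for h; h at 28 (size 4, align 4) → ends 32; total 32 bytes, alignment 8
m2 at 0 (size 40, align 2) → ends 40
m1 at 40 (size 1, align 1) → ends 41
pad 1 to align 2 for m10
m10 at 42 (size 4, align 2) → ends 46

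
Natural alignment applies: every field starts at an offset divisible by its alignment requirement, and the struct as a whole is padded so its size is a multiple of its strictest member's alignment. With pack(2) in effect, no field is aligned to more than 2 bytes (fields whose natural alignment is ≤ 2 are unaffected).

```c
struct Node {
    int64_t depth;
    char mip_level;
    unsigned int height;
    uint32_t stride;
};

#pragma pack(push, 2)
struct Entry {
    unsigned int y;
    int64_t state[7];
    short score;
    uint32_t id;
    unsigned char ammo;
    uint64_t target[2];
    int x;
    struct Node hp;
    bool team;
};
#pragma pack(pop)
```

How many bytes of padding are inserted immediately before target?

Node: @0: depth [8B, align 8] → 8; @8: mip_level [1B, align 1] → 9; +3 pad (align 4); @12: height [4B, align 4] → 16; @16: stride [4B, align 4] → 20; +4 tail pad (align 8); size 24, align 8
@0: y [4B, align 2] → 4
@4: state [56B, align 2] → 60
@60: score [2B, align 2] → 62
@62: id [4B, align 2] → 66
@66: ammo [1B, align 1] → 67
+1 pad (align 2)
@68: target [16B, align 2] → 84

1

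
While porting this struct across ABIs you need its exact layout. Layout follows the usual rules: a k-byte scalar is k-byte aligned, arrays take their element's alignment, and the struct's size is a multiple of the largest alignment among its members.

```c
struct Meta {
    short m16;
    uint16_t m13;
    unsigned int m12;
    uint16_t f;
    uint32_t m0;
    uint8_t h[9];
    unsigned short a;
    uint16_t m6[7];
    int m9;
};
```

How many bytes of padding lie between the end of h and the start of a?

@0: m16 [2B, align 2] → 2
@2: m13 [2B, align 2] → 4
@4: m12 [4B, align 4] → 8
@8: f [2B, align 2] → 10
+2 pad (align 4)
@12: m0 [4B, align 4] → 16
@16: h [9B, align 1] → 25
+1 pad (align 2)
@26: a [2B, align 2] → 28

1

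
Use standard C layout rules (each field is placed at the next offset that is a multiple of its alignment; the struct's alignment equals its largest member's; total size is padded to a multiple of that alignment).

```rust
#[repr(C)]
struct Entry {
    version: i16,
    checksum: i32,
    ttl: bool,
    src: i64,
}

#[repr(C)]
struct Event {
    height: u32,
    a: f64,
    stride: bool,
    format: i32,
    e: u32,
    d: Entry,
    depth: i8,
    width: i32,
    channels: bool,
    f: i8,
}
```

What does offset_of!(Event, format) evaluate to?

Entry: version at 0 (size 2, align 2) → ends 2; pad 2 to align 4 for checksum; checksum at 4 (size 4, align 4) → ends 8; ttl at 8 (size 1, align 1) → ends 9; pad 7 to align 8 for src; src at 16 (size 8, align 8) → ends 24; total 24 bytes, alignment 8
height at 0 (size 4, align 4) → ends 4
pad 4 to align 8 for a
a at 8 (size 8, align 8) → ends 16
stride at 16 (size 1, align 1) → ends 17
pad 3 to align 4 for format
format at 20 (size 4, align 4) → ends 24

20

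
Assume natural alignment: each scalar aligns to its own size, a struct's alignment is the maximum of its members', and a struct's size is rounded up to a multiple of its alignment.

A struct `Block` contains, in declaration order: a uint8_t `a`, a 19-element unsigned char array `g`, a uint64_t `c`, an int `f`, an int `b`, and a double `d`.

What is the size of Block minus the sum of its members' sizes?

@0: a [1B, align 1] → 1
@1: g [19B, align 1] → 20
+4 pad (align 8)
@24: c [8B, align 8] → 32
@32: f [4B, align 4] → 36
@36: b [4B, align 4] → 40
@40: d [8B, align 8] → 48
size 48, align 8
data bytes 44, size 48 → padding 4

4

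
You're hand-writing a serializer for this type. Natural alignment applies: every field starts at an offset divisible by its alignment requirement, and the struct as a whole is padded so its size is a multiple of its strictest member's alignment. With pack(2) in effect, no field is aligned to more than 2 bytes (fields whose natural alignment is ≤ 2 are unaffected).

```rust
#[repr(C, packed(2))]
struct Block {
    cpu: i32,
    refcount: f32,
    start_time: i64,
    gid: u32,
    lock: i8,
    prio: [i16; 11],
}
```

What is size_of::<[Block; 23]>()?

cpu at 0 (size 4, align 2) → ends 4
refcount at 4 (size 4, align 2) → ends 8
start_time at 8 (size 8, align 2) → ends 16
gid at 16 (size 4, align 2) → ends 20
lock at 20 (size 1, align 1) → ends 21
pad 1 to align 2 for prio
prio at 22 (size 22, align 2) → ends 44
total 44 bytes, alignment 2
array of 23: 23 × 44 = 1012

1012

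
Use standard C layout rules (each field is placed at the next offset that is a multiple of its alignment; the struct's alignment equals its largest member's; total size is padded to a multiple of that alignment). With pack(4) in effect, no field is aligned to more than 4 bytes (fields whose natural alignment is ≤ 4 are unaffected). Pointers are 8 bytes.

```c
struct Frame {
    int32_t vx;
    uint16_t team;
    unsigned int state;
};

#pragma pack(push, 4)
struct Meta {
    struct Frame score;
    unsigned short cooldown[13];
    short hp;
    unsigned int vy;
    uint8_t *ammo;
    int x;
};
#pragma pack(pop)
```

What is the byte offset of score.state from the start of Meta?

Frame: 0..4  vx  (4B, 4-aligned); 4..6  team  (2B, 2-aligned); 6..8  -- padding (2B); 8..12  state  (4B, 4-aligned); sizeof = 12, alignof = 4
0..12  score  (12B, 4-aligned)
within Frame: state at 8
0 + 8 = 8

8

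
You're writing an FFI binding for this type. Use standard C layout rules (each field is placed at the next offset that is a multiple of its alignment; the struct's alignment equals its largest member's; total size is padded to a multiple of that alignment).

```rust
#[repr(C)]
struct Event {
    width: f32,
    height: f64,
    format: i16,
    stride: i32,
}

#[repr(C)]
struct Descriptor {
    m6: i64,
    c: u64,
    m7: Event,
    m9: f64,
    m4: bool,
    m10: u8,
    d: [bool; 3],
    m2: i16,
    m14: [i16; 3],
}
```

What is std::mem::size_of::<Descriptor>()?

64

Event: width at 0 (size 4, align 4) → ends 4; pad 4 to align 8 for height; height at 8 (size 8, align 8) → ends 16; format at 16 (size 2, align 2) → ends 18; pad 2 to align 4 for stride; stride at 20 (size 4, align 4) → ends 24; total 24 bytes, alignment 8
m6 at 0 (size 8, align 8) → ends 8
c at 8 (size 8, align 8) → ends 16
m7 at 16 (size 24, align 8) → ends 40
m9 at 40 (size 8, align 8) → ends 48
m4 at 48 (size 1, align 1) → ends 49
m10 at 49 (size 1, align 1) → ends 50
d at 50 (size 3, align 1) → ends 53
pad 1 to align 2 for m2
m2 at 54 (size 2, align 2) → ends 56
m14 at 56 (size 6, align 2) → ends 62
tail pad 2 to reach multiple of 8
total 64 bytes, alignment 8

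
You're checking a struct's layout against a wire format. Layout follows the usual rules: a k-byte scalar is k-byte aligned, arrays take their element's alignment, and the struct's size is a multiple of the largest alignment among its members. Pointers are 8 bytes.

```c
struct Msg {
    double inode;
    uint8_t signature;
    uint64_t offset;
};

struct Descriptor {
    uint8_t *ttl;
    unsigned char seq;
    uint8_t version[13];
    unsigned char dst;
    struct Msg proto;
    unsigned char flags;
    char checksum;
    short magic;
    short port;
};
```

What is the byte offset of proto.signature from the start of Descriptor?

Msg: inode at 0 (size 8, align 8) → ends 8; signature at 8 (size 1, align 1) → ends 9; pad 7 to align 8 for offset; offset at 16 (size 8, align 8) → ends 24; total 24 bytes, alignment 8
ttl at 0 (size 8, align 8) → ends 8
seq at 8 (size 1, align 1) → ends 9
version at 9 (size 13, align 1) → ends 22
dst at 22 (size 1, align 1) → ends 23
pad 1 to align 8 for proto
proto at 24 (size 24, align 8) → ends 48
within Msg: signature at 8
24 + 8 = 32

32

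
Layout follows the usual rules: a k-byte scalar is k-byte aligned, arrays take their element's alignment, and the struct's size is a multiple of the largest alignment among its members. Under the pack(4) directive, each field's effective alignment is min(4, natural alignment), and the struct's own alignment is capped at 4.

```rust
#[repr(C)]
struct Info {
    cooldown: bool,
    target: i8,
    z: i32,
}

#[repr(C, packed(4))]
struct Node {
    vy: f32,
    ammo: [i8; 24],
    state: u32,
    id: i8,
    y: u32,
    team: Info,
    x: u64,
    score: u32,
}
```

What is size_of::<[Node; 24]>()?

1440

Info: cooldown at 0 (size 1, align 1) → ends 1; target at 1 (size 1, align 1) → ends 2; pad 2 to align 4 for z; z at 4 (size 4, align 4) → ends 8; total 8 bytes, alignment 4
vy at 0 (size 4, align 4) → ends 4
ammo at 4 (size 24, align 1) → ends 28
state at 28 (size 4, align 4) → ends 32
id at 32 (size 1, align 1) → ends 33
pad 3 to align 4 for y
y at 36 (size 4, align 4) → ends 40
team at 40 (size 8, align 4) → ends 48
x at 48 (size 8, align 4) → ends 56
score at 56 (size 4, align 4) → ends 60
total 60 bytes, alignment 4
array of 24: 24 × 60 = 1440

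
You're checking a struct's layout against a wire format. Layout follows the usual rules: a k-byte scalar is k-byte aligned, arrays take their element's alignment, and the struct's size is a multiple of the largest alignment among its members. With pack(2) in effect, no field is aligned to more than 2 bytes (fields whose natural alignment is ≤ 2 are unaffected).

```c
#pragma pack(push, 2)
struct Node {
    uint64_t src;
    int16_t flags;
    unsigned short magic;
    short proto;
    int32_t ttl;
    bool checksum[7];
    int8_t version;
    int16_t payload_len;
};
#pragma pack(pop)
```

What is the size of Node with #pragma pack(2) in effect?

28

src at 0 (size 8, align 2) → ends 8
flags at 8 (size 2, align 2) → ends 10
magic at 10 (size 2, align 2) → ends 12
proto at 12 (size 2, align 2) → ends 14
ttl at 14 (size 4, align 2) → ends 18
checksum at 18 (size 7, align 1) → ends 25
version at 25 (size 1, align 1) → ends 26
payload_len at 26 (size 2, align 2) → ends 28
total 28 bytes, alignment 2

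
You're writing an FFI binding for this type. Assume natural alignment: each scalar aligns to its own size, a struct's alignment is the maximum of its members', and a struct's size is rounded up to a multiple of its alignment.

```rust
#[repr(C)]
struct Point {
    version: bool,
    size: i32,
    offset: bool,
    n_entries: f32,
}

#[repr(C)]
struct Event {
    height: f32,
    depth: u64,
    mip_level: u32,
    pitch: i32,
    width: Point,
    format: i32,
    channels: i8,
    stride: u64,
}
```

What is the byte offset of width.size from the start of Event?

28

Point: version at 0 (size 1, align 1) → ends 1; pad 3 to align 4 for size; size at 4 (size 4, align 4) → ends 8; offset at 8 (size 1, align 1) → ends 9; pad 3 to align 4 for n_entries; n_entries at 12 (size 4, align 4) → ends 16; total 16 bytes, alignment 4
height at 0 (size 4, align 4) → ends 4
pad 4 to align 8 for depth
depth at 8 (size 8, align 8) → ends 16
mip_level at 16 (size 4, align 4) → ends 20
pitch at 20 (size 4, align 4) → ends 24
width at 24 (size 16, align 4) → ends 40
within Point: size at 4
24 + 4 = 28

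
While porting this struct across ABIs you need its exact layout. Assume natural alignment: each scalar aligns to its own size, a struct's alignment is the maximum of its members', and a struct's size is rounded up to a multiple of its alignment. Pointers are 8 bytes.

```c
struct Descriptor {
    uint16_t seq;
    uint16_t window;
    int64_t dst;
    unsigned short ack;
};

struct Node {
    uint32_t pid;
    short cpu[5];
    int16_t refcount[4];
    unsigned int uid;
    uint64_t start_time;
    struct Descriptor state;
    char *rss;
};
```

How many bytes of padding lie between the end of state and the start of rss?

Descriptor: seq at 0 (size 2, align 2) → ends 2; window at 2 (size 2, align 2) → ends 4; pad 4 to align 8 for dst; dst at 8 (size 8, align 8) → ends 16; ack at 16 (size 2, align 2) → ends 18; tail pad 6 to reach multiple of 8; total 24 bytes, alignment 8
pid at 0 (size 4, align 4) → ends 4
cpu at 4 (size 10, align 2) → ends 14
refcount at 14 (size 8, align 2) → ends 22
pad 2 to align 4 for uid
uid at 24 (size 4, align 4) → ends 28
pad 4 to align 8 for start_time
start_time at 32 (size 8, align 8) → ends 40
state at 40 (size 24, align 8) → ends 64
rss at 64 (size 8, align 8) → ends 72

0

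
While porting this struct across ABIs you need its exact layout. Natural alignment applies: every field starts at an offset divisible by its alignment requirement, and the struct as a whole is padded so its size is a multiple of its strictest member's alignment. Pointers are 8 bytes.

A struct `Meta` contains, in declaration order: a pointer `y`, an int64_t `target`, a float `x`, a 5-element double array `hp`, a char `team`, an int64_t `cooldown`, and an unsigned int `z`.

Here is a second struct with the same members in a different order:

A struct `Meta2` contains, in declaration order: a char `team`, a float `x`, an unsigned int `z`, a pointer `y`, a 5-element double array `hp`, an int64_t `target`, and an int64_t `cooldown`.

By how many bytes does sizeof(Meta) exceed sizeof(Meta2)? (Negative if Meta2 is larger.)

8

@0: y [8B, align 8] → 8
@8: target [8B, align 8] → 16
@16: x [4B, align 4] → 20
+4 pad (align 8)
@24: hp [40B, align 8] → 64
@64: team [1B, align 1] → 65
+7 pad (align 8)
@72: cooldown [8B, align 8] → 80
@80: z [4B, align 4] → 84
+4 tail pad (align 8)
size 88, align 8
— Meta2 —
@0: team [1B, align 1] → 1
+3 pad (align 4)
@4: x [4B, align 4] → 8
@8: z [4B, align 4] → 12
+4 pad (align 8)
@16: y [8B, align 8] → 24
@24: hp [40B, align 8] → 64
@64: target [8B, align 8] → 72
@72: cooldown [8B, align 8] → 80
size 80, align 8
88 − 80 = 8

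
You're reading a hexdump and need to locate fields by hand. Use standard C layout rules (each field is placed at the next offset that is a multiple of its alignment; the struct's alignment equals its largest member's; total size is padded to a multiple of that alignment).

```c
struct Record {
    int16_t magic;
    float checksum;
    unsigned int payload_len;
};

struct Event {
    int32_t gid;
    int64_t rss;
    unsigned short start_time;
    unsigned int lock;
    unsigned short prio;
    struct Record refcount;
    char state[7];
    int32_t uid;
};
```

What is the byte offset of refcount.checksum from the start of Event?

Record: @0: magic [2B, align 2] → 2; +2 pad (align 4); @4: checksum [4B, align 4] → 8; @8: payload_len [4B, align 4] → 12; size 12, align 4
@0: gid [4B, align 4] → 4
+4 pad (align 8)
@8: rss [8B, align 8] → 16
@16: start_time [2B, align 2] → 18
+2 pad (align 4)
@20: lock [4B, align 4] → 24
@24: prio [2B, align 2] → 26
+2 pad (align 4)
@28: refcount [12B, align 4] → 40
within Record: checksum at 4
28 + 4 = 32

32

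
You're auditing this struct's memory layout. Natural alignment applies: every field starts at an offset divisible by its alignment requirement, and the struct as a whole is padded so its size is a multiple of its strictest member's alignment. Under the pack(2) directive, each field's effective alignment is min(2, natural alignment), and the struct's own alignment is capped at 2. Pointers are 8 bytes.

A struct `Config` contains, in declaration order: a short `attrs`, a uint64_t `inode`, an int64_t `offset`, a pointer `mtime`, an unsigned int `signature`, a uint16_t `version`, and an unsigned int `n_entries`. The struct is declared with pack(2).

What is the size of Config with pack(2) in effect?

attrs at 0 (size 2, align 2) → ends 2
inode at 2 (size 8, align 2) → ends 10
offset at 10 (size 8, align 2) → ends 18
mtime at 18 (size 8, align 2) → ends 26
signature at 26 (size 4, align 2) → ends 30
version at 30 (size 2, align 2) → ends 32
n_entries at 32 (size 4, align 2) → ends 36
total 36 bytes, alignment 2

36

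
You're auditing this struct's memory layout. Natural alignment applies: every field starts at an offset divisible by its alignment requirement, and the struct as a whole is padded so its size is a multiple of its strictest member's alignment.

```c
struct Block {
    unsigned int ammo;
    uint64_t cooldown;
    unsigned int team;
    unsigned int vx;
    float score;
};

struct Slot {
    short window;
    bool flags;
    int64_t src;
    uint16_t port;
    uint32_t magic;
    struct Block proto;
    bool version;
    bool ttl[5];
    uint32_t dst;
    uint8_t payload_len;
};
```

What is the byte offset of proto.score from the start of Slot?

48

Block: ammo at 0 (size 4, align 4) → ends 4; pad 4 to align 8 for cooldown; cooldown at 8 (size 8, align 8) → ends 16; team at 16 (size 4, align 4) → ends 20; vx at 20 (size 4, align 4) → ends 24; score at 24 (size 4, align 4) → ends 28; tail pad 4 to reach multiple of 8; total 32 bytes, alignment 8
window at 0 (size 2, align 2) → ends 2
flags at 2 (size 1, align 1) → ends 3
pad 5 to align 8 for src
src at 8 (size 8, align 8) → ends 16
port at 16 (size 2, align 2) → ends 18
pad 2 to align 4 for magic
magic at 20 (size 4, align 4) → ends 24
proto at 24 (size 32, align 8) → ends 56
within Block: score at 24
24 + 24 = 48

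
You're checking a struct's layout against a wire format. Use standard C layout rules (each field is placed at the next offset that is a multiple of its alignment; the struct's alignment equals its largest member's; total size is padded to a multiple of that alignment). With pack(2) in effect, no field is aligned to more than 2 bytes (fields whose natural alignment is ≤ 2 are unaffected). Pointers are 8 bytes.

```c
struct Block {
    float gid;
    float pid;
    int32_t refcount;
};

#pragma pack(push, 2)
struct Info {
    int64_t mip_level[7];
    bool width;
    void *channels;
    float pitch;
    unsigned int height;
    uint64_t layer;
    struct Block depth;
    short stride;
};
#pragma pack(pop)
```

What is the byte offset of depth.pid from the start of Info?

Block: gid at 0 (size 4, align 4) → ends 4; pid at 4 (size 4, align 4) → ends 8; refcount at 8 (size 4, align 4) → ends 12; total 12 bytes, alignment 4
mip_level at 0 (size 56, align 2) → ends 56
width at 56 (size 1, align 1) → ends 57
pad 1 to align 2 for channels
channels at 58 (size 8, align 2) → ends 66
pitch at 66 (size 4, align 2) → ends 70
height at 70 (size 4, align 2) → ends 74
layer at 74 (size 8, align 2) → ends 82
depth at 82 (size 12, align 2) → ends 94
within Block: pid at 4
82 + 4 = 86

86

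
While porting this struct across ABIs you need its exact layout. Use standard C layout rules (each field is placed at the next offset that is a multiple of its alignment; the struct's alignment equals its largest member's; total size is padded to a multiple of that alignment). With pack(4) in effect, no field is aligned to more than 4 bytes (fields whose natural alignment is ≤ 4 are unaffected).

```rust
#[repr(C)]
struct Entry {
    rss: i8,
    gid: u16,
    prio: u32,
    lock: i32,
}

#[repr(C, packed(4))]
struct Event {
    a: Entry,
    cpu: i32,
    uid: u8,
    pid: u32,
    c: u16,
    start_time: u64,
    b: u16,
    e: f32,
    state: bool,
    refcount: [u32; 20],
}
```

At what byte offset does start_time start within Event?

Entry: 0..1  rss  (1B, 1-aligned); 1..2  -- padding (1B); 2..4  gid  (2B, 2-aligned); 4..8  prio  (4B, 4-aligned); 8..12  lock  (4B, 4-aligned); sizeof = 12, alignof = 4
0..12  a  (12B, 4-aligned)
12..16  cpu  (4B, 4-aligned)
16..17  uid  (1B, 1-aligned)
17..20  -- padding (3B)
20..24  pid  (4B, 4-aligned)
24..26  c  (2B, 2-aligned)
26..28  -- padding (2B)
28..36  start_time  (8B, 4-aligned)

28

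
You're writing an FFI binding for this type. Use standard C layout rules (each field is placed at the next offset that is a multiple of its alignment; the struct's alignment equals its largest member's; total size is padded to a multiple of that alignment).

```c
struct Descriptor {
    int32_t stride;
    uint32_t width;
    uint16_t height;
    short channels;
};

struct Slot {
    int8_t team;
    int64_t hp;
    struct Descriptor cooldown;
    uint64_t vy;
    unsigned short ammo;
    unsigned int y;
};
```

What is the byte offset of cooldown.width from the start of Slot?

Descriptor: 0..4  stride  (4B, 4-aligned); 4..8  width  (4B, 4-aligned); 8..10  height  (2B, 2-aligned); 10..12  channels  (2B, 2-aligned); sizeof = 12, alignof = 4
0..1  team  (1B, 1-aligned)
1..8  -- padding (7B)
8..16  hp  (8B, 8-aligned)
16..28  cooldown  (12B, 4-aligned)
within Descriptor: width at 4
16 + 4 = 20

20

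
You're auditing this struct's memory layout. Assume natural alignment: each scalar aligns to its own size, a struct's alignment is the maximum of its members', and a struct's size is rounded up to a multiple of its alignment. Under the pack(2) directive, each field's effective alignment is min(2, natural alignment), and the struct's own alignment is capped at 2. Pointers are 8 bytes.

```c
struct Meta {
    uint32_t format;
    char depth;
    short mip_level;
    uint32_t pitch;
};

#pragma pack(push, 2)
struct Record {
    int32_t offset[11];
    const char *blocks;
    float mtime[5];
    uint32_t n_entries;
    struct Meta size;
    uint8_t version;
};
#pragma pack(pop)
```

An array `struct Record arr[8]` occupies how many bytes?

720

Meta: @0: format [4B, align 4] → 4; @4: depth [1B, align 1] → 5; +1 pad (align 2); @6: mip_level [2B, align 2] → 8; @8: pitch [4B, align 4] → 12; size 12, align 4
@0: offset [44B, align 2] → 44
@44: blocks [8B, align 2] → 52
@52: mtime [20B, align 2] → 72
@72: n_entries [4B, align 2] → 76
@76: size [12B, align 2] → 88
@88: version [1B, align 1] → 89
+1 tail pad (align 2)
size 90, align 2
array of 8: 8 × 90 = 720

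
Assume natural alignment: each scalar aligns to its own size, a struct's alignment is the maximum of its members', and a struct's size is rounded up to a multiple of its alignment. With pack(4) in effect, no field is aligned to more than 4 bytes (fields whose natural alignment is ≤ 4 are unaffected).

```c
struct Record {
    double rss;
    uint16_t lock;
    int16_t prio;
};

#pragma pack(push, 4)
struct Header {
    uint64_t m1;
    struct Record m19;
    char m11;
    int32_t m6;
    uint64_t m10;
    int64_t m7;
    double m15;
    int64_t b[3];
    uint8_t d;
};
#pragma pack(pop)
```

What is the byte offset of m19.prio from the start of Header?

Record: 0..8  rss  (8B, 8-aligned); 8..10  lock  (2B, 2-aligned); 10..12  prio  (2B, 2-aligned); 12..16  -- tail padding (4B); sizeof = 16, alignof = 8
0..8  m1  (8B, 4-aligned)
8..24  m19  (16B, 4-aligned)
within Record: prio at 10
8 + 10 = 18

18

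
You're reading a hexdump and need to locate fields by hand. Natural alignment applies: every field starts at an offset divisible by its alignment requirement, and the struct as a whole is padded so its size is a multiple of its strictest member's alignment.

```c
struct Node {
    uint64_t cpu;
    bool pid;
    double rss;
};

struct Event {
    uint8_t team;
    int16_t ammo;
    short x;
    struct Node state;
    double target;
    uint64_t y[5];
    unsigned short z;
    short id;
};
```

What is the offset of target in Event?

32

Node: 0..8  cpu  (8B, 8-aligned); 8..9  pid  (1B, 1-aligned); 9..16  -- padding (7B); 16..24  rss  (8B, 8-aligned); sizeof = 24, alignof = 8
0..1  team  (1B, 1-aligned)
1..2  -- padding (1B)
2..4  ammo  (2B, 2-aligned)
4..6  x  (2B, 2-aligned)
6..8  -- padding (2B)
8..32  state  (24B, 8-aligned)
32..40  target  (8B, 8-aligned)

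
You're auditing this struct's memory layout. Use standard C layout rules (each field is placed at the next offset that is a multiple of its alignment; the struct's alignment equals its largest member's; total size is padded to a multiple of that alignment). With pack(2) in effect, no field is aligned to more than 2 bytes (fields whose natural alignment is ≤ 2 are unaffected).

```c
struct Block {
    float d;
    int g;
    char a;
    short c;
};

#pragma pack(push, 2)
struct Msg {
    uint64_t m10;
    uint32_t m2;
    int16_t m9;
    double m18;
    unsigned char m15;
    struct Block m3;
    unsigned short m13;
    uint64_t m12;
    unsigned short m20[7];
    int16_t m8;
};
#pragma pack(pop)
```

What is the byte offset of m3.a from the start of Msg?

Block: 0..4  d  (4B, 4-aligned); 4..8  g  (4B, 4-aligned); 8..9  a  (1B, 1-aligned); 9..10  -- padding (1B); 10..12  c  (2B, 2-aligned); sizeof = 12, alignof = 4
0..8  m10  (8B, 2-aligned)
8..12  m2  (4B, 2-aligned)
12..14  m9  (2B, 2-aligned)
14..22  m18  (8B, 2-aligned)
22..23  m15  (1B, 1-aligned)
23..24  -- padding (1B)
24..36  m3  (12B, 2-aligned)
within Block: a at 8
24 + 8 = 32

32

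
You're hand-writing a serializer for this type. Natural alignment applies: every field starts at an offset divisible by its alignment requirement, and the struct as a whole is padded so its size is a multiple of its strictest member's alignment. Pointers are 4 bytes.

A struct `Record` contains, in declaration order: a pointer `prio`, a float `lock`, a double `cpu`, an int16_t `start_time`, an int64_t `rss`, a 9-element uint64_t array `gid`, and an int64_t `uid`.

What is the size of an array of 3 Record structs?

prio at 0 (size 4, align 4) → ends 4
lock at 4 (size 4, align 4) → ends 8
cpu at 8 (size 8, align 8) → ends 16
start_time at 16 (size 2, align 2) → ends 18
pad 6 to align 8 for rss
rss at 24 (size 8, align 8) → ends 32
gid at 32 (size 72, align 8) → ends 104
uid at 104 (size 8, align 8) → ends 112
total 112 bytes, alignment 8
array of 3: 3 × 112 = 336

336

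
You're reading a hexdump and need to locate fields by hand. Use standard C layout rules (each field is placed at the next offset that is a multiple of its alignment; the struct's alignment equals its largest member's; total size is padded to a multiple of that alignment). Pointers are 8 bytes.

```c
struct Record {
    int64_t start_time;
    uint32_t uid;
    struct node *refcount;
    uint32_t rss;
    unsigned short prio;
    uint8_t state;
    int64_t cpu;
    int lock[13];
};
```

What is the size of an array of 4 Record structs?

@0: start_time [8B, align 8] → 8
@8: uid [4B, align 4] → 12
+4 pad (align 8)
@16: refcount [8B, align 8] → 24
@24: rss [4B, align 4] → 28
@28: prio [2B, align 2] → 30
@30: state [1B, align 1] → 31
+1 pad (align 8)
@32: cpu [8B, align 8] → 40
@40: lock [52B, align 4] → 92
+4 tail pad (align 8)
size 96, align 8
array of 4: 4 × 96 = 384

384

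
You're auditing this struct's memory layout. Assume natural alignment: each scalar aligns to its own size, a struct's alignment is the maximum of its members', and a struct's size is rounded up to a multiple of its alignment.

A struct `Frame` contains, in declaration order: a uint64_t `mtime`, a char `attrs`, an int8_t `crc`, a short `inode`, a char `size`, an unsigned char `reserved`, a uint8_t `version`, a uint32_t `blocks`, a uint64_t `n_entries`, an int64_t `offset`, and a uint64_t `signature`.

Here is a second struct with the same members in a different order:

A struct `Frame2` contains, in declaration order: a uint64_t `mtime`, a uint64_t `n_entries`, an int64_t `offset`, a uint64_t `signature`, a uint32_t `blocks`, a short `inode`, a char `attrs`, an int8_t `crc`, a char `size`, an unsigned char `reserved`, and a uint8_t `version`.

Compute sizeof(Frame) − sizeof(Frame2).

@0: mtime [8B, align 8] → 8
@8: attrs [1B, align 1] → 9
@9: crc [1B, align 1] → 10
@10: inode [2B, align 2] → 12
@12: size [1B, align 1] → 13
@13: reserved [1B, align 1] → 14
@14: version [1B, align 1] → 15
+1 pad (align 4)
@16: blocks [4B, align 4] → 20
+4 pad (align 8)
@24: n_entries [8B, align 8] → 32
@32: offset [8B, align 8] → 40
@40: signature [8B, align 8] → 48
size 48, align 8
— Frame2 —
@0: mtime [8B, align 8] → 8
@8: n_entries [8B, align 8] → 16
@16: offset [8B, align 8] → 24
@24: signature [8B, align 8] → 32
@32: blocks [4B, align 4] → 36
@36: inode [2B, align 2] → 38
@38: attrs [1B, align 1] → 39
@39: crc [1B, align 1] → 40
@40: size [1B, align 1] → 41
@41: reserved [1B, align 1] → 42
@42: version [1B, align 1] → 43
+5 tail pad (align 8)
size 48, align 8
48 − 48 = 0

0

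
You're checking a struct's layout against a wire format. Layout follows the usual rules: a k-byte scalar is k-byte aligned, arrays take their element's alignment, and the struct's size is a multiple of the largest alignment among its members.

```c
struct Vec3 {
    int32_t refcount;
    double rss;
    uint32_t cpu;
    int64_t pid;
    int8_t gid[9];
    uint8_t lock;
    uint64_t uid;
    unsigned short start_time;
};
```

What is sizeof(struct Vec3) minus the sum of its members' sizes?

20

refcount at 0 (size 4, align 4) → ends 4
pad 4 to align 8 for rss
rss at 8 (size 8, align 8) → ends 16
cpu at 16 (size 4, align 4) → ends 20
pad 4 to align 8 for pid
pid at 24 (size 8, align 8) → ends 32
gid at 32 (size 9, align 1) → ends 41
lock at 41 (size 1, align 1) → ends 42
pad 6 to align 8 for uid
uid at 48 (size 8, align 8) → ends 56
start_time at 56 (size 2, align 2) → ends 58
tail pad 6 to reach multiple of 8
total 64 bytes, alignment 8
data bytes 44, size 64 → padding 20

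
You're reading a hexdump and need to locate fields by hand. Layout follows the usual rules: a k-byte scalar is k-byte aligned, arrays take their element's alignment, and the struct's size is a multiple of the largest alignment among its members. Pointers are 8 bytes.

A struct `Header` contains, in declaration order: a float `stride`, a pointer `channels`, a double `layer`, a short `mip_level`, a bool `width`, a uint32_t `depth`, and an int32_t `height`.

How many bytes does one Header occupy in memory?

40 bytes

@0: stride [4B, align 4] → 4
+4 pad (align 8)
@8: channels [8B, align 8] → 16
@16: layer [8B, align 8] → 24
@24: mip_level [2B, align 2] → 26
@26: width [1B, align 1] → 27
+1 pad (align 4)
@28: depth [4B, align 4] → 32
@32: height [4B, align 4] → 36
+4 tail pad (align 8)
size 40, align 8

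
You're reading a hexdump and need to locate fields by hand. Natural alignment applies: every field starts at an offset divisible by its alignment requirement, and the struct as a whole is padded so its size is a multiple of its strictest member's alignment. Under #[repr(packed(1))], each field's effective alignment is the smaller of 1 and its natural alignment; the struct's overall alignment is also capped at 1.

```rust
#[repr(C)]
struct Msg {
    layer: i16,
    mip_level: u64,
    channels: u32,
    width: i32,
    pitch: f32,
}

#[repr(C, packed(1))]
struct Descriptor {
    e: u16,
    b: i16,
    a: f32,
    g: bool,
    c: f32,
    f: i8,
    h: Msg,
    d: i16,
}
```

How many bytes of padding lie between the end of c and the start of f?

Msg: layer at 0 (size 2, align 2) → ends 2; pad 6 to align 8 for mip_level; mip_level at 8 (size 8, align 8) → ends 16; channels at 16 (size 4, align 4) → ends 20; width at 20 (size 4, align 4) → ends 24; pitch at 24 (size 4, align 4) → ends 28; tail pad 4 to reach multiple of 8; total 32 bytes, alignment 8
e at 0 (size 2, align 1) → ends 2
b at 2 (size 2, align 1) → ends 4
a at 4 (size 4, align 1) → ends 8
g at 8 (size 1, align 1) → ends 9
c at 9 (size 4, align 1) → ends 13
f at 13 (size 1, align 1) → ends 14

0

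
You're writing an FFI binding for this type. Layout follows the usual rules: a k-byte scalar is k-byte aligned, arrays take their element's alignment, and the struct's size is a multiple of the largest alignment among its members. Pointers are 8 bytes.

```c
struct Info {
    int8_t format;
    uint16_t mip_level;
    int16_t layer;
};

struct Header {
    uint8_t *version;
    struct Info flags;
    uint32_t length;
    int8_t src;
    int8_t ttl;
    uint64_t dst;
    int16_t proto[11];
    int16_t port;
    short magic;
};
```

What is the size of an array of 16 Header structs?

Info: @0: format [1B, align 1] → 1; +1 pad (align 2); @2: mip_level [2B, align 2] → 4; @4: layer [2B, align 2] → 6; size 6, align 2
@0: version [8B, align 8] → 8
@8: flags [6B, align 2] → 14
+2 pad (align 4)
@16: length [4B, align 4] → 20
@20: src [1B, align 1] → 21
@21: ttl [1B, align 1] → 22
+2 pad (align 8)
@24: dst [8B, align 8] → 32
@32: proto [22B, align 2] → 54
@54: port [2B, align 2] → 56
@56: magic [2B, align 2] → 58
+6 tail pad (align 8)
size 64, align 8
array of 16: 16 × 64 = 1024

1024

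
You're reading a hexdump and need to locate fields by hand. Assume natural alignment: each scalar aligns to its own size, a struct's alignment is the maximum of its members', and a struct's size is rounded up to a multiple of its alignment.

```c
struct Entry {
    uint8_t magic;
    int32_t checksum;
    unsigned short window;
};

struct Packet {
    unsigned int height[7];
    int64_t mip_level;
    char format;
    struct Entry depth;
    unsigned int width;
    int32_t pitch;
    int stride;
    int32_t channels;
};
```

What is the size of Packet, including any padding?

72 bytes

Entry: magic at 0 (size 1, align 1) → ends 1; pad 3 to align 4 for checksum; checksum at 4 (size 4, align 4) → ends 8; window at 8 (size 2, align 2) → ends 10; tail pad 2 to reach multiple of 4; total 12 bytes, alignment 4
height at 0 (size 28, align 4) → ends 28
pad 4 to align 8 for mip_level
mip_level at 32 (size 8, align 8) → ends 40
format at 40 (size 1, align 1) → ends 41
pad 3 to align 4 for depth
depth at 44 (size 12, align 4) → ends 56
width at 56 (size 4, align 4) → ends 60
pitch at 60 (size 4, align 4) → ends 64
stride at 64 (size 4, align 4) → ends 68
channels at 68 (size 4, align 4) → ends 72
total 72 bytes, alignment 8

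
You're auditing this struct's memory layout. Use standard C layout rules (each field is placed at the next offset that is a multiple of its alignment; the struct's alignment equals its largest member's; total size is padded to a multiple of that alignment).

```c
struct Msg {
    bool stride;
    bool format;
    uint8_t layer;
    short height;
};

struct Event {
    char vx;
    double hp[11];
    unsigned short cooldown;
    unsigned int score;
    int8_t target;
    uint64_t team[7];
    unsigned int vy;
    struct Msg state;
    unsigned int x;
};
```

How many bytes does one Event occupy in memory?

Msg: stride at 0 (size 1, align 1) → ends 1; format at 1 (size 1, align 1) → ends 2; layer at 2 (size 1, align 1) → ends 3; pad 1 to align 2 for height; height at 4 (size 2, align 2) → ends 6; total 6 bytes, alignment 2
vx at 0 (size 1, align 1) → ends 1
pad 7 to align 8 for hp
hp at 8 (size 88, align 8) → ends 96
cooldown at 96 (size 2, align 2) → ends 98
pad 2 to align 4 for score
score at 100 (size 4, align 4) → ends 104
target at 104 (size 1, align 1) → ends 105
pad 7 to align 8 for team
team at 112 (size 56, align 8) → ends 168
vy at 168 (size 4, align 4) → ends 172
state at 172 (size 6, align 2) → ends 178
pad 2 to align 4 for x
x at 180 (size 4, align 4) → ends 184
total 184 bytes, alignment 8

184 bytes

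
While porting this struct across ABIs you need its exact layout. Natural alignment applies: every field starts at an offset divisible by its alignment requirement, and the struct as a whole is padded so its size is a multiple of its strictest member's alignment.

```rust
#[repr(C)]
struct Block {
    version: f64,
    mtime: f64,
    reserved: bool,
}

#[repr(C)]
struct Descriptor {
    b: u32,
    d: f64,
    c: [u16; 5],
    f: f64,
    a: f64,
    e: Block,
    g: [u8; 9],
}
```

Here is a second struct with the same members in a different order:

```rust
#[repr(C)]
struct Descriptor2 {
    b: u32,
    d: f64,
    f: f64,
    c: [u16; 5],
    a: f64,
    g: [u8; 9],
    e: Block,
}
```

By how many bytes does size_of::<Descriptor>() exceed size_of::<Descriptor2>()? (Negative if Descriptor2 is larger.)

Block: @0: version [8B, align 8] → 8; @8: mtime [8B, align 8] → 16; @16: reserved [1B, align 1] → 17; +7 tail pad (align 8); size 24, align 8
@0: b [4B, align 4] → 4
+4 pad (align 8)
@8: d [8B, align 8] → 16
@16: c [10B, align 2] → 26
+6 pad (align 8)
@32: f [8B, align 8] → 40
@40: a [8B, align 8] → 48
@48: e [24B, align 8] → 72
@72: g [9B, align 1] → 81
+7 tail pad (align 8)
size 88, align 8
— Descriptor2 —
@0: b [4B, align 4] → 4
+4 pad (align 8)
@8: d [8B, align 8] → 16
@16: f [8B, align 8] → 24
@24: c [10B, align 2] → 34
+6 pad (align 8)
@40: a [8B, align 8] → 48
@48: g [9B, align 1] → 57
+7 pad (align 8)
@64: e [24B, align 8] → 88
size 88, align 8
88 − 88 = 0

0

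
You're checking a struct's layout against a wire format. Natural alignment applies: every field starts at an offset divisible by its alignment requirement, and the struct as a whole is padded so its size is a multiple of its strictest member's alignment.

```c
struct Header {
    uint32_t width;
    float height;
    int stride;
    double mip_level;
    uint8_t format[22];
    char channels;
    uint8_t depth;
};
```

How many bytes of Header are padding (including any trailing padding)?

@0: width [4B, align 4] → 4
@4: height [4B, align 4] → 8
@8: stride [4B, align 4] → 12
+4 pad (align 8)
@16: mip_level [8B, align 8] → 24
@24: format [22B, align 1] → 46
@46: channels [1B, align 1] → 47
@47: depth [1B, align 1] → 48
size 48, align 8
data bytes 44, size 48 → padding 4

4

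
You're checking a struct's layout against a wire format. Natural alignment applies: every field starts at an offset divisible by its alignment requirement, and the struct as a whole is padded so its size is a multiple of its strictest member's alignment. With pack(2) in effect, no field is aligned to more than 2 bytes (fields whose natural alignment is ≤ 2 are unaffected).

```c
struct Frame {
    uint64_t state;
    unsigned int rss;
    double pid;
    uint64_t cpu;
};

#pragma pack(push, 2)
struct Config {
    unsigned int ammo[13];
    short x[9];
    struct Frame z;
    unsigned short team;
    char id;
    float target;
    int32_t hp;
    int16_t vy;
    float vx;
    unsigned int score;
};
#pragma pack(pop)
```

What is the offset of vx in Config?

116

Frame: state at 0 (size 8, align 8) → ends 8; rss at 8 (size 4, align 4) → ends 12; pad 4 to align 8 for pid; pid at 16 (size 8, align 8) → ends 24; cpu at 24 (size 8, align 8) → ends 32; total 32 bytes, alignment 8
ammo at 0 (size 52, align 2) → ends 52
x at 52 (size 18, align 2) → ends 70
z at 70 (size 32, align 2) → ends 102
team at 102 (size 2, align 2) → ends 104
id at 104 (size 1, align 1) → ends 105
pad 1 to align 2 for target
target at 106 (size 4, align 2) → ends 110
hp at 110 (size 4, align 2) → ends 114
vy at 114 (size 2, align 2) → ends 116
vx at 116 (size 4, align 2) → ends 120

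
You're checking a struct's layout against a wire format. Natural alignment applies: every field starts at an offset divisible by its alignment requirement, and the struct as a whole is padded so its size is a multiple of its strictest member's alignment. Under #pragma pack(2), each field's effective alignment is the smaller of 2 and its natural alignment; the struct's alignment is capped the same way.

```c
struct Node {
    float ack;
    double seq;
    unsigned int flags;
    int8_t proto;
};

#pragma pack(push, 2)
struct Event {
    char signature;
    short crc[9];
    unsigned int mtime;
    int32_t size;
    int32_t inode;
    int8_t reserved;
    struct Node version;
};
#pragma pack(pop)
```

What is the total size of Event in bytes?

Node: 0..4  ack  (4B, 4-aligned); 4..8  -- padding (4B); 8..16  seq  (8B, 8-aligned); 16..20  flags  (4B, 4-aligned); 20..21  proto  (1B, 1-aligned); 21..24  -- tail padding (3B); sizeof = 24, alignof = 8
0..1  signature  (1B, 1-aligned)
1..2  -- padding (1B)
2..20  crc  (18B, 2-aligned)
20..24  mtime  (4B, 2-aligned)
24..28  size  (4B, 2-aligned)
28..32  inode  (4B, 2-aligned)
32..33  reserved  (1B, 1-aligned)
33..34  -- padding (1B)
34..58  version  (24B, 2-aligned)
sizeof = 58, alignof = 2

58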